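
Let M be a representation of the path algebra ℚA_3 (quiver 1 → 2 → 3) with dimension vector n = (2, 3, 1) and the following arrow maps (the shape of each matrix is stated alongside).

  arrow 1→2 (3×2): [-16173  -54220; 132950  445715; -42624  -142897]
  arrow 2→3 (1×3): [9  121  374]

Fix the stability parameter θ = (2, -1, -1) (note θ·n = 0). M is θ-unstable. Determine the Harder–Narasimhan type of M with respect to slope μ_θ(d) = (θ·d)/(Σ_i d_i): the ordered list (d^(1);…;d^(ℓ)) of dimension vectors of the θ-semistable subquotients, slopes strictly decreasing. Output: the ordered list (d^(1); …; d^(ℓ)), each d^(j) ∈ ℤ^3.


Barcode: M ≅ I[1,2], I[1,3], I[2,2]. HN layers by μ_θ (3 steps, strictly decreasing):
  μ^(1)=1/2; μ^(2)=0; μ^(3)=-1

((1, 1, 0); (1, 1, 1); (0, 1, 0))


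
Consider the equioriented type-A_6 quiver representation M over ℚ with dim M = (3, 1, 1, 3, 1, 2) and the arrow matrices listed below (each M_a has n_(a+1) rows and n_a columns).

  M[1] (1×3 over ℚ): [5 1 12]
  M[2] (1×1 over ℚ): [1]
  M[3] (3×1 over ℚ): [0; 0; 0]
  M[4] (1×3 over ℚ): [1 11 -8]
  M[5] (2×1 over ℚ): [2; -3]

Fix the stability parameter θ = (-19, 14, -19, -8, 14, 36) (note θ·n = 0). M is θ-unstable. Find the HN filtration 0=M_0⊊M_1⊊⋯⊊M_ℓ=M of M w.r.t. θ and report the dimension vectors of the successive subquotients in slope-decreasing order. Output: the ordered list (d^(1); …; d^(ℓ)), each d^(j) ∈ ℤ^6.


Via rank(M_{q-1}∘⋯∘M_p): M ≅ I[1,1]^2, I[1,3], I[4,4]^2, I[4,6], I[6,6].
μ_θ-semistable layers: μ^(1)=36; μ^(2)=14; μ^(3)=-5/2; μ^(4)=-8; μ^(5)=-19

((0, 0, 0, 0, 0, 2); (0, 0, 0, 0, 1, 0); (0, 1, 1, 0, 0, 0); (0, 0, 0, 3, 0, 0); (3, 0, 0, 0, 0, 0))


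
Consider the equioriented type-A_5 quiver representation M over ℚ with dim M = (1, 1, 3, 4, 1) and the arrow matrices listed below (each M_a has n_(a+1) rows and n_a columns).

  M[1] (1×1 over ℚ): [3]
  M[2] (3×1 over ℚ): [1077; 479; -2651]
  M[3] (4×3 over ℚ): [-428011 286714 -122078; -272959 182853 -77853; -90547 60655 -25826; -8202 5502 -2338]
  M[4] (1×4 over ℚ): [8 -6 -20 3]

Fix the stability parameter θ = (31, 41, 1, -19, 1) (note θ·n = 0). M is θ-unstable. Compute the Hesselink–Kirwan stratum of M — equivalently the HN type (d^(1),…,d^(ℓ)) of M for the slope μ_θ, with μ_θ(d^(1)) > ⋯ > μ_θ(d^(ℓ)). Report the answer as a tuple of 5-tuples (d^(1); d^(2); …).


Interval decomposition of M: I[1,4], I[3,4]^2, I[4,5].
HN type (ℓ=4): μ^(1)=27/2; μ^(2)=1; μ^(3)=-9; μ^(4)=-19

((1, 1, 1, 1, 0); (0, 0, 0, 0, 1); (0, 0, 2, 2, 0); (0, 0, 0, 1, 0))


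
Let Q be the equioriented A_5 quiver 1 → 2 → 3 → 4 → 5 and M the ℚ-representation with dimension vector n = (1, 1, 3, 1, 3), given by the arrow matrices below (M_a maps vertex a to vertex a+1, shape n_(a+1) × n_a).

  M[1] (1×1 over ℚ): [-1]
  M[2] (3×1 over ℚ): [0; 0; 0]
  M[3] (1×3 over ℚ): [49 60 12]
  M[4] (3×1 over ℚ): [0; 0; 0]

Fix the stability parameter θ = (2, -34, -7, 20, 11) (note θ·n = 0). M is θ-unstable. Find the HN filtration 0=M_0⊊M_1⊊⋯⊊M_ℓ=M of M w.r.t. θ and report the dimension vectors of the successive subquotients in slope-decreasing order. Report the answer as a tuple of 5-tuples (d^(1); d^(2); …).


Interval decomposition of M: I[1,2], I[3,3]^2, I[3,4], I[5,5]^3.
HN type (ℓ=4): μ^(1)=20; μ^(2)=11; μ^(3)=-7; μ^(4)=-16

((0, 0, 0, 1, 0); (0, 0, 0, 0, 3); (0, 0, 3, 0, 0); (1, 1, 0, 0, 0))


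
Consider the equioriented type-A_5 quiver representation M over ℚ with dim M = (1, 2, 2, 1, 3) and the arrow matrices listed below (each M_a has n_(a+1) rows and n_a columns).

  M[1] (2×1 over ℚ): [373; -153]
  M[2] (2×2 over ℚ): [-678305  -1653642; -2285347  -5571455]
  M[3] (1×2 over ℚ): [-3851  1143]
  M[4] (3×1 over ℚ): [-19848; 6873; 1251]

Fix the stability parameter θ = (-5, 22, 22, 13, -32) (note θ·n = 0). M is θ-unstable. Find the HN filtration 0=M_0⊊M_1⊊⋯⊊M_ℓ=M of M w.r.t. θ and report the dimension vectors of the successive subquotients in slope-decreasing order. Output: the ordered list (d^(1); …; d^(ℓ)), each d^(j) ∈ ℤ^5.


Via rank(M_{q-1}∘⋯∘M_p): M ≅ I[1,5], I[2,3], I[5,5]^2.
μ_θ-semistable layers: μ^(1)=22; μ^(2)=25/4; μ^(3)=-5; μ^(4)=-32

((0, 1, 1, 0, 0); (0, 1, 1, 1, 1); (1, 0, 0, 0, 0); (0, 0, 0, 0, 2))


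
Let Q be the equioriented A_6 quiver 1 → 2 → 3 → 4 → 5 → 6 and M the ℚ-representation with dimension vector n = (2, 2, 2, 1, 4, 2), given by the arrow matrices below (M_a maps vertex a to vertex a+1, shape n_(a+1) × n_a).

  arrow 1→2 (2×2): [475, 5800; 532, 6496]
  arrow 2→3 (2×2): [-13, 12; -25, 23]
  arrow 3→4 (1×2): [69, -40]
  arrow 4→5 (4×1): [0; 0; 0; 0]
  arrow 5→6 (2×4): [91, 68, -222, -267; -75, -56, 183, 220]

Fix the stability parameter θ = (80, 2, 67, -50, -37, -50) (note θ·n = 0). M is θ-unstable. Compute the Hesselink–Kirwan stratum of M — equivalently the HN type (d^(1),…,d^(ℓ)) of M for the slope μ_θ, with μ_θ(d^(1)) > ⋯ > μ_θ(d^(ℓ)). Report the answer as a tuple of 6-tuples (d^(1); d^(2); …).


Via rank(M_{q-1}∘⋯∘M_p): M ≅ I[1,1], I[1,4], I[2,3], I[5,5]^2, I[5,6]^2.
μ_θ-semistable layers: μ^(1)=80; μ^(2)=67; μ^(3)=99/4; μ^(4)=2; μ^(5)=-37; μ^(6)=-87/2

((1, 0, 0, 0, 0, 0); (0, 0, 1, 0, 0, 0); (1, 1, 1, 1, 0, 0); (0, 1, 0, 0, 0, 0); (0, 0, 0, 0, 2, 0); (0, 0, 0, 0, 2, 2))


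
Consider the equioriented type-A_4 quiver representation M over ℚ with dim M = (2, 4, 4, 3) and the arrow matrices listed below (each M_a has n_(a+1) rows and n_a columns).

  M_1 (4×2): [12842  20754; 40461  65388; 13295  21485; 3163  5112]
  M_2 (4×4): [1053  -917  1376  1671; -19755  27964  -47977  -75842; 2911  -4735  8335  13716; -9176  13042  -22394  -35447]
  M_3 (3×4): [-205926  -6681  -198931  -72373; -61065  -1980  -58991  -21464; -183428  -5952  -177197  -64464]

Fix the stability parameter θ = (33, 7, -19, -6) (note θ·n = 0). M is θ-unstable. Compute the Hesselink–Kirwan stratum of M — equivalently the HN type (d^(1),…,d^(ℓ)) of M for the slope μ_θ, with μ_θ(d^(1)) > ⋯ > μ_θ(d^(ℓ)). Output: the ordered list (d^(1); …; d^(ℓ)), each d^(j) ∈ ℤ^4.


Interval decomposition of M: I[1,4]^2, I[2,3], I[2,4].
HN type (ℓ=2): μ^(1)=15/4; μ^(2)=-6

((2, 2, 2, 2); (0, 2, 2, 1))


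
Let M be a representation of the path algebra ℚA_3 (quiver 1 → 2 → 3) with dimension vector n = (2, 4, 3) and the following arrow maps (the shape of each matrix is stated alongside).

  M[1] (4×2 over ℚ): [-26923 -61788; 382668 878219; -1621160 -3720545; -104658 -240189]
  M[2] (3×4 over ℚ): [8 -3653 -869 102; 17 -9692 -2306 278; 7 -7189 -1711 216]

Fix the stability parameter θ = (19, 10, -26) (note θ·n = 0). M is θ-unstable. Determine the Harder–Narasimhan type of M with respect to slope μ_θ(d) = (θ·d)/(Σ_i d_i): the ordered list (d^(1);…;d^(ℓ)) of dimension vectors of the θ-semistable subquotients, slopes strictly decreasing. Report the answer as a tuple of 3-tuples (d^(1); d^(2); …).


Interval decomposition of M: I[1,2], I[1,3], I[2,2], I[2,3], I[3,3].
HN type (ℓ=5): μ^(1)=29/2; μ^(2)=10; μ^(3)=1; μ^(4)=-8; μ^(5)=-26

((1, 1, 0); (0, 1, 0); (1, 1, 1); (0, 1, 1); (0, 0, 1))


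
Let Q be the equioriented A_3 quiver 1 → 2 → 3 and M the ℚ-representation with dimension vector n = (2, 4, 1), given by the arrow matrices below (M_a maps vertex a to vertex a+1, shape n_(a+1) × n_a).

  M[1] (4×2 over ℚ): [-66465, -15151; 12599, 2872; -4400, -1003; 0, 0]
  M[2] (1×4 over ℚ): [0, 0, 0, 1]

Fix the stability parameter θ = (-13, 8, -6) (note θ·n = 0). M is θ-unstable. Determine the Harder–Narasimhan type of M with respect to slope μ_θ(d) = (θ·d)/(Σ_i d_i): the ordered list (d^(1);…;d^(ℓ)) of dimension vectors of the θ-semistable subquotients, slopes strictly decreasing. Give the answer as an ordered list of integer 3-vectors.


Interval decomposition of M: I[1,2]^2, I[2,2], I[2,3].
HN type (ℓ=3): μ^(1)=8; μ^(2)=1; μ^(3)=-13

((0, 3, 0); (0, 1, 1); (2, 0, 0))


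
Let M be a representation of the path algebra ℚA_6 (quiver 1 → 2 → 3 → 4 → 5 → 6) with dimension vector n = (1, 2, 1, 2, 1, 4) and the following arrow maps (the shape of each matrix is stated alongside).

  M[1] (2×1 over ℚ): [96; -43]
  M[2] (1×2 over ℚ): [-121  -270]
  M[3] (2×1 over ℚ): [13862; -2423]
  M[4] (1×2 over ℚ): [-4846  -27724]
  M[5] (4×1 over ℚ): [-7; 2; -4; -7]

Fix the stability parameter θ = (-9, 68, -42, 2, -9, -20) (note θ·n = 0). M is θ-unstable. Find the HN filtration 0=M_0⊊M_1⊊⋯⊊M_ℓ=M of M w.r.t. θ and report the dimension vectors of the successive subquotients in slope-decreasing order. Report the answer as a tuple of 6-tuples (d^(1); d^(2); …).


Via rank(M_{q-1}∘⋯∘M_p): M ≅ I[1,4], I[2,2], I[4,6], I[6,6]^3.
μ_θ-semistable layers: μ^(1)=68; μ^(2)=28/3; μ^(3)=-9; μ^(4)=-20

((0, 1, 0, 0, 0, 0); (0, 1, 1, 1, 0, 0); (1, 0, 0, 1, 1, 1); (0, 0, 0, 0, 0, 3))


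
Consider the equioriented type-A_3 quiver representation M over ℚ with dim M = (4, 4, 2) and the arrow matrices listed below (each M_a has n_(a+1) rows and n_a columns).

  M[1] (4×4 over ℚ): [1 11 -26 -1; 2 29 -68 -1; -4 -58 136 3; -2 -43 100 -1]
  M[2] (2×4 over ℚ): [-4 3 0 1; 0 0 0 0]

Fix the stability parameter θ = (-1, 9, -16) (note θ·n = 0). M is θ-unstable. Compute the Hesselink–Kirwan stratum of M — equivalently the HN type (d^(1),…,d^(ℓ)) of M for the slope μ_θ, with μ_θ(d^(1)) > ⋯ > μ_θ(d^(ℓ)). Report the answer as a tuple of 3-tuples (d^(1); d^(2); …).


Interval decomposition of M: I[1,1], I[1,2]^3, I[2,3], I[3,3].
HN type (ℓ=4): μ^(1)=9; μ^(2)=-1; μ^(3)=-7/2; μ^(4)=-16

((0, 3, 0); (4, 0, 0); (0, 1, 1); (0, 0, 1))


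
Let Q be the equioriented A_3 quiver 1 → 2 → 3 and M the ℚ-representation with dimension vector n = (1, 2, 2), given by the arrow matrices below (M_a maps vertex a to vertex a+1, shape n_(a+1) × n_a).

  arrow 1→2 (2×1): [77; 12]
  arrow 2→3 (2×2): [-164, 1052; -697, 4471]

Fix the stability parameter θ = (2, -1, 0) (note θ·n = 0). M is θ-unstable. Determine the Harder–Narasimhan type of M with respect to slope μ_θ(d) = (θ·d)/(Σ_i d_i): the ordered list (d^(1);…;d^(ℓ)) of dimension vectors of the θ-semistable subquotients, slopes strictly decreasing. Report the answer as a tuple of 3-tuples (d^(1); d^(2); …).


Via rank(M_{q-1}∘⋯∘M_p): M ≅ I[1,3], I[2,2], I[3,3].
μ_θ-semistable layers: μ^(1)=1/3; μ^(2)=0; μ^(3)=-1

((1, 1, 1); (0, 0, 1); (0, 1, 0))


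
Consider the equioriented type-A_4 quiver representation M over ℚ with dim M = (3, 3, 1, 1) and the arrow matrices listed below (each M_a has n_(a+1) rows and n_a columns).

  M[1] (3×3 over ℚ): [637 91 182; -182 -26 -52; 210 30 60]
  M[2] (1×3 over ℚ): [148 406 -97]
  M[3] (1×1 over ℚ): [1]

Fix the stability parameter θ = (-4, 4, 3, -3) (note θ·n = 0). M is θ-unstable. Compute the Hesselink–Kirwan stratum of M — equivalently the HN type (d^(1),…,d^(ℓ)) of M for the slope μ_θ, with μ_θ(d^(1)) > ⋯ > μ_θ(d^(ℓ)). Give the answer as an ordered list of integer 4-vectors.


Via rank(M_{q-1}∘⋯∘M_p): M ≅ I[1,1]^2, I[1,4], I[2,2]^2.
μ_θ-semistable layers: μ^(1)=4; μ^(2)=4/3; μ^(3)=-4

((0, 2, 0, 0); (0, 1, 1, 1); (3, 0, 0, 0))


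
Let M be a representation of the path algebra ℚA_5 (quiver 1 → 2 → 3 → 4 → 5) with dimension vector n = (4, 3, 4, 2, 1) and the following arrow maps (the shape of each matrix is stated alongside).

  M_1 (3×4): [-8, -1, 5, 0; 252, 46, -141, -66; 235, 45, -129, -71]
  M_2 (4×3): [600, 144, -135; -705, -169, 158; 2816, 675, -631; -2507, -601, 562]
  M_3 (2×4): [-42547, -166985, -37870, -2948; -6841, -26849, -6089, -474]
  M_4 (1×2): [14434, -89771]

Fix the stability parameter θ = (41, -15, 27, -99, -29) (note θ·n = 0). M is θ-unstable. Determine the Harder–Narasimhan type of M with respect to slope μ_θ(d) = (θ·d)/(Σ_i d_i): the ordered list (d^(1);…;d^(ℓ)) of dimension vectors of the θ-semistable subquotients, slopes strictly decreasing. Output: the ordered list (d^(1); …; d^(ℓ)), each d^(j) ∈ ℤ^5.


Barcode: M ≅ I[1,1], I[1,3], I[1,4], I[1,5], I[3,3]. HN layers by μ_θ (5 steps, strictly decreasing):
  μ^(1)=41; μ^(2)=27; μ^(3)=13; μ^(4)=-23/2; μ^(5)=-15

((1, 0, 0, 0, 0); (0, 0, 2, 0, 0); (1, 1, 0, 0, 0); (1, 1, 1, 1, 0); (1, 1, 1, 1, 1))


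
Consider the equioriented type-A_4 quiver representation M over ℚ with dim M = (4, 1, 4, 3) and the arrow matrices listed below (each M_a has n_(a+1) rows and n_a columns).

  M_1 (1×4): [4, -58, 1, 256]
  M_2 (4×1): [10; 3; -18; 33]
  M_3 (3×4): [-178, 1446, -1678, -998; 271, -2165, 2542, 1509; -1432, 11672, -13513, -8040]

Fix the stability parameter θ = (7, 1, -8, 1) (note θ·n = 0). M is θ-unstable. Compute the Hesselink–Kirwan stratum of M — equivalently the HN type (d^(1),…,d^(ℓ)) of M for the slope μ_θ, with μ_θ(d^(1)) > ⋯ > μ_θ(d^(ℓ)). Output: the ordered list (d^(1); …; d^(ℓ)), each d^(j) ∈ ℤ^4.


Barcode: M ≅ I[1,1]^3, I[1,4], I[3,3]^2, I[3,4], I[4,4]. HN layers by μ_θ (4 steps, strictly decreasing):
  μ^(1)=7; μ^(2)=1; μ^(3)=0; μ^(4)=-8

((3, 0, 0, 0); (0, 0, 0, 3); (1, 1, 1, 0); (0, 0, 3, 0))


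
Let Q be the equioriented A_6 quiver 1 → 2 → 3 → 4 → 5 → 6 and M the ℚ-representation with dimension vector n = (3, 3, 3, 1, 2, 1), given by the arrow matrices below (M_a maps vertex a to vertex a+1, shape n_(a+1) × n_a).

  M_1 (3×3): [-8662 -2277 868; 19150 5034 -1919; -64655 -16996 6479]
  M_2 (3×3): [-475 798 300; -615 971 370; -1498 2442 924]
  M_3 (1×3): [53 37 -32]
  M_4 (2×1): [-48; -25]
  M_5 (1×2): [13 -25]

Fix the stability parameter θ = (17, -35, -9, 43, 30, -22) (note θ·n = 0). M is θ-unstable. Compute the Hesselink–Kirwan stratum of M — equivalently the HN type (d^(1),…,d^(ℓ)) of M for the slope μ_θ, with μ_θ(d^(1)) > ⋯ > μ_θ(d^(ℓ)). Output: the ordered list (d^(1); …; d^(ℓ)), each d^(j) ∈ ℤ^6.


Interval decomposition of M: I[1,2], I[1,3], I[1,6], I[3,3], I[5,5].
HN type (ℓ=3): μ^(1)=30; μ^(2)=17; μ^(3)=-9

((0, 0, 0, 0, 1, 0); (0, 0, 0, 1, 1, 1); (3, 3, 3, 0, 0, 0))


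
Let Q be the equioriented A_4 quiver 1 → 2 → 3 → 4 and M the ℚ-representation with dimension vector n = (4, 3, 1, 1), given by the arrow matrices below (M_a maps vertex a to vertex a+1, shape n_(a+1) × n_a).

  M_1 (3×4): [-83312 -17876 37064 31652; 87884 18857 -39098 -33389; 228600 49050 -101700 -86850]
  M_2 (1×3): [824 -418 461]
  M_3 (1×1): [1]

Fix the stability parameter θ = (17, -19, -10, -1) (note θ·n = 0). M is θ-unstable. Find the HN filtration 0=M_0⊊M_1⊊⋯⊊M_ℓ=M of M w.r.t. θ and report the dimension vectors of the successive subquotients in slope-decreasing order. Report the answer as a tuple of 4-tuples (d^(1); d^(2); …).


Interval decomposition of M: I[1,1]^3, I[1,2], I[2,2], I[2,4].
HN type (ℓ=4): μ^(1)=17; μ^(2)=-1; μ^(3)=-10; μ^(4)=-19

((3, 0, 0, 0); (1, 1, 0, 1); (0, 0, 1, 0); (0, 2, 0, 0))


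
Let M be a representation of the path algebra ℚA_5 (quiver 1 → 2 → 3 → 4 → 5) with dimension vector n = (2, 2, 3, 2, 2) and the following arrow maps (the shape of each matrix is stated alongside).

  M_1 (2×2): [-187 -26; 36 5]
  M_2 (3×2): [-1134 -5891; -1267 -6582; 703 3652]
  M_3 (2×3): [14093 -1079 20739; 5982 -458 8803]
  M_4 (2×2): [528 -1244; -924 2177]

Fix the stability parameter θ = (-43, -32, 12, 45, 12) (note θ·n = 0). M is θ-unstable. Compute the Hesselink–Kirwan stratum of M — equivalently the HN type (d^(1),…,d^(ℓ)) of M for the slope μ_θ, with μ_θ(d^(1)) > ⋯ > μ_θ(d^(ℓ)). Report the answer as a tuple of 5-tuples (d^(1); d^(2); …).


Interval decomposition of M: I[1,4], I[1,5], I[3,3], I[5,5].
HN type (ℓ=5): μ^(1)=45; μ^(2)=57/2; μ^(3)=12; μ^(4)=-32; μ^(5)=-43

((0, 0, 0, 1, 0); (0, 0, 0, 1, 1); (0, 0, 3, 0, 1); (0, 2, 0, 0, 0); (2, 0, 0, 0, 0))


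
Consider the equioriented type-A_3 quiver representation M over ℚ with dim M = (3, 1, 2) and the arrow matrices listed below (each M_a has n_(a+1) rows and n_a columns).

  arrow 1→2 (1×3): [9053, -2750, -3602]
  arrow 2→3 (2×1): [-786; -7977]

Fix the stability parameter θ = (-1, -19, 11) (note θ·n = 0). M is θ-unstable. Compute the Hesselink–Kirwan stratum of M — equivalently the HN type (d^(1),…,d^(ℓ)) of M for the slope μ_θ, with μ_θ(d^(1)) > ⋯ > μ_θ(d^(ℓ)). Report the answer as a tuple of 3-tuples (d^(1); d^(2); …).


Barcode: M ≅ I[1,1]^2, I[1,3], I[3,3]. HN layers by μ_θ (3 steps, strictly decreasing):
  μ^(1)=11; μ^(2)=-1; μ^(3)=-10

((0, 0, 2); (2, 0, 0); (1, 1, 0))


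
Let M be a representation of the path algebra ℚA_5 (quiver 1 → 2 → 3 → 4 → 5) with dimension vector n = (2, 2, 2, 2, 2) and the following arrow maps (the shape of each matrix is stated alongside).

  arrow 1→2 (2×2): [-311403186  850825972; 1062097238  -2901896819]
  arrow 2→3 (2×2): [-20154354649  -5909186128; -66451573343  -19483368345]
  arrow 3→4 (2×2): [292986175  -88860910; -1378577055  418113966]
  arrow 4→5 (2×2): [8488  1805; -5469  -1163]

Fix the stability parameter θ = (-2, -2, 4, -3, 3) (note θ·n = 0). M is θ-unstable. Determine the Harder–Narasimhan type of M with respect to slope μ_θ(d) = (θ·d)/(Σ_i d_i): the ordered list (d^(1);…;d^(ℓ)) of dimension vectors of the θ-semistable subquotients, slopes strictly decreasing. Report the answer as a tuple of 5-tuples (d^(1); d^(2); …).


Via rank(M_{q-1}∘⋯∘M_p): M ≅ I[1,3], I[1,5], I[4,5].
μ_θ-semistable layers: μ^(1)=4; μ^(2)=3; μ^(3)=1/2; μ^(4)=-2; μ^(5)=-3

((0, 0, 1, 0, 0); (0, 0, 0, 0, 2); (0, 0, 1, 1, 0); (2, 2, 0, 0, 0); (0, 0, 0, 1, 0))


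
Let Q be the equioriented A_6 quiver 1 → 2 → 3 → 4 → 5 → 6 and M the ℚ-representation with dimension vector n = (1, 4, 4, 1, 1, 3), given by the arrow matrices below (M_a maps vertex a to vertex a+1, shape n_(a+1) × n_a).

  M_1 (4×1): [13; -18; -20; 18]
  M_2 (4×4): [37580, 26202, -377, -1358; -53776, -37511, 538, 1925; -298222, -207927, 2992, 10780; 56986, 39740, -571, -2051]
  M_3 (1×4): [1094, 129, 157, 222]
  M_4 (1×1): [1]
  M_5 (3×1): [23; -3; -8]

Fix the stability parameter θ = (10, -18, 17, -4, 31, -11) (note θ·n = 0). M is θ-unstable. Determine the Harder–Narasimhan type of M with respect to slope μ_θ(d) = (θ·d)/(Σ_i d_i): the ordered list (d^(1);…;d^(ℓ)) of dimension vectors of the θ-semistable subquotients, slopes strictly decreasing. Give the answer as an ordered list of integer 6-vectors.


Interval decomposition of M: I[1,2], I[2,3]^2, I[2,6], I[3,3], I[6,6]^2.
HN type (ℓ=6): μ^(1)=17; μ^(2)=10; μ^(3)=13/2; μ^(4)=-4; μ^(5)=-11; μ^(6)=-18

((0, 0, 3, 0, 0, 0); (0, 0, 0, 0, 1, 1); (0, 0, 1, 1, 0, 0); (1, 1, 0, 0, 0, 0); (0, 0, 0, 0, 0, 2); (0, 3, 0, 0, 0, 0))


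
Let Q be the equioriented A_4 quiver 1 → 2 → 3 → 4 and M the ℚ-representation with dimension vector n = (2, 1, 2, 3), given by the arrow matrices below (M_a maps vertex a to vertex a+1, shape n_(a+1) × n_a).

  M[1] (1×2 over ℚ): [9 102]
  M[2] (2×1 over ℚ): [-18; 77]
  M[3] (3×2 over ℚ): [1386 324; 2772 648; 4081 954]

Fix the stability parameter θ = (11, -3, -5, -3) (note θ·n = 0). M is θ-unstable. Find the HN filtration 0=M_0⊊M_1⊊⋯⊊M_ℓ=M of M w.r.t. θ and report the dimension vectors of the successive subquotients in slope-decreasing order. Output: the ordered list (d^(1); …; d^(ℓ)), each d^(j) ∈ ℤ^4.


Barcode: M ≅ I[1,1], I[1,3], I[3,4], I[4,4]^2. HN layers by μ_θ (4 steps, strictly decreasing):
  μ^(1)=11; μ^(2)=1; μ^(3)=-3; μ^(4)=-5

((1, 0, 0, 0); (1, 1, 1, 0); (0, 0, 0, 3); (0, 0, 1, 0))


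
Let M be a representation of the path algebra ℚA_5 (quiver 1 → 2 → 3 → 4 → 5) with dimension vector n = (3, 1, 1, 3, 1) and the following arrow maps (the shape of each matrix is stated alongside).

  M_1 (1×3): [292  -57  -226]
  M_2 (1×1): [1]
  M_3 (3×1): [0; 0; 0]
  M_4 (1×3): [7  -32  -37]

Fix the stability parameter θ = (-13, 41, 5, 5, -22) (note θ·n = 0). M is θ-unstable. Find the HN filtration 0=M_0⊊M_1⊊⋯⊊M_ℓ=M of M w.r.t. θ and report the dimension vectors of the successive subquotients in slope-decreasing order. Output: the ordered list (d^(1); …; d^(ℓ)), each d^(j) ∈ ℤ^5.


Barcode: M ≅ I[1,1]^2, I[1,3], I[4,4]^2, I[4,5]. HN layers by μ_θ (4 steps, strictly decreasing):
  μ^(1)=23; μ^(2)=5; μ^(3)=-17/2; μ^(4)=-13

((0, 1, 1, 0, 0); (0, 0, 0, 2, 0); (0, 0, 0, 1, 1); (3, 0, 0, 0, 0))


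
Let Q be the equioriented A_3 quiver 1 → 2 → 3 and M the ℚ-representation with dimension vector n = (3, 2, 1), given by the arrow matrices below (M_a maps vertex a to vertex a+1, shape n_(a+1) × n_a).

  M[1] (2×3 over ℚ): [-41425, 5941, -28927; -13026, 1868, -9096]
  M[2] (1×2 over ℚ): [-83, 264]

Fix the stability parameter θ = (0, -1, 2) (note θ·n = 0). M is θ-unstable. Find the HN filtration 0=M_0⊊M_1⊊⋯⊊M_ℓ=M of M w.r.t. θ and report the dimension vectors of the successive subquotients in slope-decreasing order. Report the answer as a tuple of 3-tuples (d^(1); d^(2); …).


Via rank(M_{q-1}∘⋯∘M_p): M ≅ I[1,1], I[1,2], I[1,3].
μ_θ-semistable layers: μ^(1)=2; μ^(2)=0; μ^(3)=-1/2

((0, 0, 1); (1, 0, 0); (2, 2, 0))


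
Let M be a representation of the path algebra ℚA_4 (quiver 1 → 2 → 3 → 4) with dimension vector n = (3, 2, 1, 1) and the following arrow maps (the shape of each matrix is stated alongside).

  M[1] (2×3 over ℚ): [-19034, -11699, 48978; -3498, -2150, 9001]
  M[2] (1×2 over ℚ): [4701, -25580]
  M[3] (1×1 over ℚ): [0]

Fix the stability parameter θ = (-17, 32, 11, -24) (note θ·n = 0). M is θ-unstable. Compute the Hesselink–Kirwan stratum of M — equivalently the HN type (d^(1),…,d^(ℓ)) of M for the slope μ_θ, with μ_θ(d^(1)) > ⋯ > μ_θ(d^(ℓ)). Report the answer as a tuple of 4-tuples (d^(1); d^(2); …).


Barcode: M ≅ I[1,1], I[1,2], I[1,3], I[4,4]. HN layers by μ_θ (4 steps, strictly decreasing):
  μ^(1)=32; μ^(2)=43/2; μ^(3)=-17; μ^(4)=-24

((0, 1, 0, 0); (0, 1, 1, 0); (3, 0, 0, 0); (0, 0, 0, 1))


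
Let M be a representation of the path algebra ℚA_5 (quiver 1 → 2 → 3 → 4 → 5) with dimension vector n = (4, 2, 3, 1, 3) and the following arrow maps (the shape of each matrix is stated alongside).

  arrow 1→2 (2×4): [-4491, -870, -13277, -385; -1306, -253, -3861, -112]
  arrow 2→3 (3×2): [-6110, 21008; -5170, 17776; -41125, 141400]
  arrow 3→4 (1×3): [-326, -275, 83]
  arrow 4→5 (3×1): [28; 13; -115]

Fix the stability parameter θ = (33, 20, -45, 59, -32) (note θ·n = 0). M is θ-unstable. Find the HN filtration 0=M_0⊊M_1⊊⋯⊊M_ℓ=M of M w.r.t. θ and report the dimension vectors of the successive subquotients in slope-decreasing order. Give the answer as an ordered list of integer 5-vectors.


Via rank(M_{q-1}∘⋯∘M_p): M ≅ I[1,1]^2, I[1,2], I[1,5], I[3,3]^2, I[5,5]^2.
μ_θ-semistable layers: μ^(1)=33; μ^(2)=53/2; μ^(3)=27/2; μ^(4)=8/3; μ^(5)=-32; μ^(6)=-45

((2, 0, 0, 0, 0); (1, 1, 0, 0, 0); (0, 0, 0, 1, 1); (1, 1, 1, 0, 0); (0, 0, 0, 0, 2); (0, 0, 2, 0, 0))


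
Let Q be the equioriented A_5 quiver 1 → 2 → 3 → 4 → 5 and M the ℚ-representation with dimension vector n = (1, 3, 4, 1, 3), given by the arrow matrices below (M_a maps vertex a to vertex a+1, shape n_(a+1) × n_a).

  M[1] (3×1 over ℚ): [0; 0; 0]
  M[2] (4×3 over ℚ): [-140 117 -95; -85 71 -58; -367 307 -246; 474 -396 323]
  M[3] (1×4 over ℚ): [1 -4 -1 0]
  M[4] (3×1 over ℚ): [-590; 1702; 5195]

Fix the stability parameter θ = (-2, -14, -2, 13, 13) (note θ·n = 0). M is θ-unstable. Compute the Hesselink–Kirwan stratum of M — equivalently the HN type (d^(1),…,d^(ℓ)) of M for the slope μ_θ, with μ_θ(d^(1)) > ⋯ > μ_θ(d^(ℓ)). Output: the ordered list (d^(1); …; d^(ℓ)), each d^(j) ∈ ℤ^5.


Barcode: M ≅ I[1,1], I[2,3]^2, I[2,5], I[3,3], I[5,5]^2. HN layers by μ_θ (3 steps, strictly decreasing):
  μ^(1)=13; μ^(2)=-2; μ^(3)=-14

((0, 0, 0, 1, 3); (1, 0, 4, 0, 0); (0, 3, 0, 0, 0))


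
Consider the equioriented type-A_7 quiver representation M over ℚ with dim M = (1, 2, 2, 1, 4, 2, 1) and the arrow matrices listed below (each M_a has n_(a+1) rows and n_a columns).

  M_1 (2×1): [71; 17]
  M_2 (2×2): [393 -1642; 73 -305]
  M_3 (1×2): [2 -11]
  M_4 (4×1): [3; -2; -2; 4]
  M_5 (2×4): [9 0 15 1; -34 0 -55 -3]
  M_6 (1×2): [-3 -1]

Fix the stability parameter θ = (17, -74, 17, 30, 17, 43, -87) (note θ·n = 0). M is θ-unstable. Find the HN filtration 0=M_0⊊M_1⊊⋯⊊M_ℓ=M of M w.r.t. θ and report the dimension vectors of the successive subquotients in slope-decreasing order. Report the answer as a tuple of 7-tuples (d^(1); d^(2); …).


Barcode: M ≅ I[1,3], I[2,7], I[5,5]^2, I[5,6]. HN layers by μ_θ (5 steps, strictly decreasing):
  μ^(1)=43; μ^(2)=17; μ^(3)=4; μ^(4)=-57/2; μ^(5)=-74

((0, 0, 0, 0, 0, 1, 0); (0, 0, 1, 0, 3, 0, 0); (0, 0, 1, 1, 1, 1, 1); (1, 1, 0, 0, 0, 0, 0); (0, 1, 0, 0, 0, 0, 0))


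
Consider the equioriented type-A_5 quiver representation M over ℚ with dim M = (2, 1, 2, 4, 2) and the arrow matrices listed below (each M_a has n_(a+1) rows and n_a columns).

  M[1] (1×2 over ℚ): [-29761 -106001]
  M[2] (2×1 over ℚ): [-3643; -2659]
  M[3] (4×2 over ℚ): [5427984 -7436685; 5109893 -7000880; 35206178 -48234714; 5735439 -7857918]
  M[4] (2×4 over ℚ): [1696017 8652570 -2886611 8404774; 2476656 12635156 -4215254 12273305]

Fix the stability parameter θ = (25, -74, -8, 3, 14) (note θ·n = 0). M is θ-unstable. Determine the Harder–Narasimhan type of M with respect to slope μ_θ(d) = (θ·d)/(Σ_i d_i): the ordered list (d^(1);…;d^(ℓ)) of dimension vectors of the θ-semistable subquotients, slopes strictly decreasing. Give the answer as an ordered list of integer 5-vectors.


Via rank(M_{q-1}∘⋯∘M_p): M ≅ I[1,1], I[1,5], I[3,5], I[4,4]^2.
μ_θ-semistable layers: μ^(1)=25; μ^(2)=14; μ^(3)=3; μ^(4)=-8; μ^(5)=-49/2

((1, 0, 0, 0, 0); (0, 0, 0, 0, 2); (0, 0, 0, 4, 0); (0, 0, 2, 0, 0); (1, 1, 0, 0, 0))


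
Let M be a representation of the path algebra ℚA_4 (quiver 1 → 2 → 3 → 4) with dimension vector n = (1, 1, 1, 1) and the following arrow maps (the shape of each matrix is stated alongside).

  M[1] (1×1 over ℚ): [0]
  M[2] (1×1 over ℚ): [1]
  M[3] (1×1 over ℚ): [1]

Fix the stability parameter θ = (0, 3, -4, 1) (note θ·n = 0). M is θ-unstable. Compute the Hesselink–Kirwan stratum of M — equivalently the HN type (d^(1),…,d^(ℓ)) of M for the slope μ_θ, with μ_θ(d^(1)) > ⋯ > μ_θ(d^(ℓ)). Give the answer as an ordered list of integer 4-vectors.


Via rank(M_{q-1}∘⋯∘M_p): M ≅ I[1,1], I[2,4].
μ_θ-semistable layers: μ^(1)=1; μ^(2)=0; μ^(3)=-1/2

((0, 0, 0, 1); (1, 0, 0, 0); (0, 1, 1, 0))


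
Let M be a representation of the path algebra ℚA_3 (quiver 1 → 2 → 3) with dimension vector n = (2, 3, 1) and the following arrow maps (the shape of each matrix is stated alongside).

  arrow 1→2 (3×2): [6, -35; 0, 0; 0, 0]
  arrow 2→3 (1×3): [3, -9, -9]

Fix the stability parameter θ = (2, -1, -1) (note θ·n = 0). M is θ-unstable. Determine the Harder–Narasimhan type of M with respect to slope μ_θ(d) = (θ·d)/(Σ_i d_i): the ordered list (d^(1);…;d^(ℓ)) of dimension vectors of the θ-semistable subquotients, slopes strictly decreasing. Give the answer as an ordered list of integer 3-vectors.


Via rank(M_{q-1}∘⋯∘M_p): M ≅ I[1,1], I[1,3], I[2,2]^2.
μ_θ-semistable layers: μ^(1)=2; μ^(2)=0; μ^(3)=-1

((1, 0, 0); (1, 1, 1); (0, 2, 0))


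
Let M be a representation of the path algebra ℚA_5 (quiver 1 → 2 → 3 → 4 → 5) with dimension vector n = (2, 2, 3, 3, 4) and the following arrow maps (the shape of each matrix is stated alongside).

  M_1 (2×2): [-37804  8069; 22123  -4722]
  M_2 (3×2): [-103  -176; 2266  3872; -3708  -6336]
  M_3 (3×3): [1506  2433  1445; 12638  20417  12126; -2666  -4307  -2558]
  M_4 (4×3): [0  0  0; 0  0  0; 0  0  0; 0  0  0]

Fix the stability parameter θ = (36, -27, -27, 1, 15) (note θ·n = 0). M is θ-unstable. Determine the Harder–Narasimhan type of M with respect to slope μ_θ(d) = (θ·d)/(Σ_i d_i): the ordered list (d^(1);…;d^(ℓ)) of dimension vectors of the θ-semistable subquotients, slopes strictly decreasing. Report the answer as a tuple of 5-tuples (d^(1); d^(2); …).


Interval decomposition of M: I[1,2], I[1,3], I[3,4]^2, I[4,4], I[5,5]^4.
HN type (ℓ=5): μ^(1)=15; μ^(2)=9/2; μ^(3)=1; μ^(4)=-6; μ^(5)=-27

((0, 0, 0, 0, 4); (1, 1, 0, 0, 0); (0, 0, 0, 3, 0); (1, 1, 1, 0, 0); (0, 0, 2, 0, 0))


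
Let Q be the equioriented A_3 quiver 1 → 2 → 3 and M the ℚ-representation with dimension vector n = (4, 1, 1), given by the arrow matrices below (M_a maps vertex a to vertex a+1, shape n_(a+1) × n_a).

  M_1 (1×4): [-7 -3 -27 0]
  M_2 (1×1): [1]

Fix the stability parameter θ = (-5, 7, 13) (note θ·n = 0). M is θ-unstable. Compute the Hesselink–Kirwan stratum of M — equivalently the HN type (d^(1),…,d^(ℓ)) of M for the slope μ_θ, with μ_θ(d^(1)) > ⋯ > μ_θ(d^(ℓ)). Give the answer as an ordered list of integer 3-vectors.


Interval decomposition of M: I[1,1]^3, I[1,3].
HN type (ℓ=3): μ^(1)=13; μ^(2)=7; μ^(3)=-5

((0, 0, 1); (0, 1, 0); (4, 0, 0))


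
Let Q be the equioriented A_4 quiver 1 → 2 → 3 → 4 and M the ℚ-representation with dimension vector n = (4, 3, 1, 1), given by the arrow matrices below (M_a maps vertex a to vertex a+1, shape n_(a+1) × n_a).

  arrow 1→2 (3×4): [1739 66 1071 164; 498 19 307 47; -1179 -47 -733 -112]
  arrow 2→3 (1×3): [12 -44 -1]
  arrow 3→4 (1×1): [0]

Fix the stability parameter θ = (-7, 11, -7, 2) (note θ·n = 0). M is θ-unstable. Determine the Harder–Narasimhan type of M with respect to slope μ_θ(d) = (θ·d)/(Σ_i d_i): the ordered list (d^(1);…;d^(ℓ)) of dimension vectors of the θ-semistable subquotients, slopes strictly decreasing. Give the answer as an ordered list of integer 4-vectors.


Barcode: M ≅ I[1,1], I[1,2]^2, I[1,3], I[4,4]. HN layers by μ_θ (3 steps, strictly decreasing):
  μ^(1)=11; μ^(2)=2; μ^(3)=-7

((0, 2, 0, 0); (0, 1, 1, 1); (4, 0, 0, 0))


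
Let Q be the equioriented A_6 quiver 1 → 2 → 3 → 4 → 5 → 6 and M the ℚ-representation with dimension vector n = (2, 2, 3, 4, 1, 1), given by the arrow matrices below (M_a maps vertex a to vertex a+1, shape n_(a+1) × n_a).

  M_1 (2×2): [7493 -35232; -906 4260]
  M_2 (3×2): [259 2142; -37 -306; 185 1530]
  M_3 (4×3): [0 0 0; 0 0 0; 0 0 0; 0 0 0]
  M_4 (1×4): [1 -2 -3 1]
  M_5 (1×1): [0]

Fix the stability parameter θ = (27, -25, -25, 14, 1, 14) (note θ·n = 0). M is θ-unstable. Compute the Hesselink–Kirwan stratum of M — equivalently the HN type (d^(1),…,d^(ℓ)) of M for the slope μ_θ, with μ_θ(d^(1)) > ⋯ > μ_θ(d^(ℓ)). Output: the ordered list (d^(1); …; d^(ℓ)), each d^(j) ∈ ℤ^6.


Barcode: M ≅ I[1,2], I[1,3], I[3,3]^2, I[4,4]^3, I[4,5], I[6,6]. HN layers by μ_θ (5 steps, strictly decreasing):
  μ^(1)=14; μ^(2)=15/2; μ^(3)=1; μ^(4)=-23/3; μ^(5)=-25

((0, 0, 0, 3, 0, 1); (0, 0, 0, 1, 1, 0); (1, 1, 0, 0, 0, 0); (1, 1, 1, 0, 0, 0); (0, 0, 2, 0, 0, 0))


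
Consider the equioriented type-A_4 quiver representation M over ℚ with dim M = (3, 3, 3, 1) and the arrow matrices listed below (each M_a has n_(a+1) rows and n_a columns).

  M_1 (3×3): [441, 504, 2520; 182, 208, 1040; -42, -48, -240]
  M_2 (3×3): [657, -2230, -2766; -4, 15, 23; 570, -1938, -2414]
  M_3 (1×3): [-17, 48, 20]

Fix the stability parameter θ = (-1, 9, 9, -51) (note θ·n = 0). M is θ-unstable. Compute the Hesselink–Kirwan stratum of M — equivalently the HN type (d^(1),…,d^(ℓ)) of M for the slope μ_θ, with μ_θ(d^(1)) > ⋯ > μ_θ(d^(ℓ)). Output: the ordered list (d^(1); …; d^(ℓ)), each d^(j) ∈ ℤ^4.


Interval decomposition of M: I[1,1]^2, I[1,4], I[2,3]^2.
HN type (ℓ=3): μ^(1)=9; μ^(2)=-1; μ^(3)=-17/2

((0, 2, 2, 0); (2, 0, 0, 0); (1, 1, 1, 1))


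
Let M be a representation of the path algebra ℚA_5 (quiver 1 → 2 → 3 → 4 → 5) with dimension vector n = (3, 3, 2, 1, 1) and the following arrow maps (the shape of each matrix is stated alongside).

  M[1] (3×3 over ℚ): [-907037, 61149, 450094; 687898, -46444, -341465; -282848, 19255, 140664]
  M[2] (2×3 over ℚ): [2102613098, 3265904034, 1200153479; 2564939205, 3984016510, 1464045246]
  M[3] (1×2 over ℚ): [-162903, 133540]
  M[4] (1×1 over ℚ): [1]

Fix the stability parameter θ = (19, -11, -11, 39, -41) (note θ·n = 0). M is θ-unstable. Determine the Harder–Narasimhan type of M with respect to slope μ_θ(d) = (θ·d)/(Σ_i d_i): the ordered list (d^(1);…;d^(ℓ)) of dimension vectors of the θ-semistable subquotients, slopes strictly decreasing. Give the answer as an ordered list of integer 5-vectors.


Barcode: M ≅ I[1,2], I[1,3], I[1,5]. HN layers by μ_θ (2 steps, strictly decreasing):
  μ^(1)=4; μ^(2)=-1

((1, 1, 0, 0, 0); (2, 2, 2, 1, 1))


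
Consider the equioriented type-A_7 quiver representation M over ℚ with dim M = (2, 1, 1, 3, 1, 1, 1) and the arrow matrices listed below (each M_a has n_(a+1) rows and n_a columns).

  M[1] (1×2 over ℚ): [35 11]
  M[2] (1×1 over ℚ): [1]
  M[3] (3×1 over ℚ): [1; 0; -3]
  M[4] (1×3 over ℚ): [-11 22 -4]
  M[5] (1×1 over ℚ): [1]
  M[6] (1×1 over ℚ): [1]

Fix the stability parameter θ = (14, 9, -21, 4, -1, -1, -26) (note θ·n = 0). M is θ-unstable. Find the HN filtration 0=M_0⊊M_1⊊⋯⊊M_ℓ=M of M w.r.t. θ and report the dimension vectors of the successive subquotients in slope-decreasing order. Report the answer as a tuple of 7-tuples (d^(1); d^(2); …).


Via rank(M_{q-1}∘⋯∘M_p): M ≅ I[1,1], I[1,7], I[4,4]^2.
μ_θ-semistable layers: μ^(1)=14; μ^(2)=4; μ^(3)=-22/7

((1, 0, 0, 0, 0, 0, 0); (0, 0, 0, 2, 0, 0, 0); (1, 1, 1, 1, 1, 1, 1))


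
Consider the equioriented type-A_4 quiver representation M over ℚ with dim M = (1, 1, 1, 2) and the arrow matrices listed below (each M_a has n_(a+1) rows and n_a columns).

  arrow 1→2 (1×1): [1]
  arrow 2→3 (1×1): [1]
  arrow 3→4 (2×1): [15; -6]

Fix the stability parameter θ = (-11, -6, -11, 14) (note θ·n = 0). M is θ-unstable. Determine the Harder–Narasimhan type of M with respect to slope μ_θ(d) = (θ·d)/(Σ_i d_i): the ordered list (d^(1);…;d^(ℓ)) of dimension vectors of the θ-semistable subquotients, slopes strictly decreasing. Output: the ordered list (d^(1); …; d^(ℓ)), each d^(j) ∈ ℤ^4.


Via rank(M_{q-1}∘⋯∘M_p): M ≅ I[1,4], I[4,4].
μ_θ-semistable layers: μ^(1)=14; μ^(2)=-17/2; μ^(3)=-11

((0, 0, 0, 2); (0, 1, 1, 0); (1, 0, 0, 0))


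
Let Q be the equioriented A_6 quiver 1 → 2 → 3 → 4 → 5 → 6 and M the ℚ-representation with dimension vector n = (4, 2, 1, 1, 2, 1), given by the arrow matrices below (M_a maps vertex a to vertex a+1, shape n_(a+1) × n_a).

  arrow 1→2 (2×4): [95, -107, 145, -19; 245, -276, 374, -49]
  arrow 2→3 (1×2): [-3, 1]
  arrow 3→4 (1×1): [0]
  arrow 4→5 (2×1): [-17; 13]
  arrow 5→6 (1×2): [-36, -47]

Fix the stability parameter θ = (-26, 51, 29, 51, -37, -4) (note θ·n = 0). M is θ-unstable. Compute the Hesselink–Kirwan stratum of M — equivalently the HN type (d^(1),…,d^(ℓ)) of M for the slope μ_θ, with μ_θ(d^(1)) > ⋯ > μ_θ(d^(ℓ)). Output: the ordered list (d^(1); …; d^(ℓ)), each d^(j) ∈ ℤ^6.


Via rank(M_{q-1}∘⋯∘M_p): M ≅ I[1,1]^2, I[1,2], I[1,3], I[4,6], I[5,5].
μ_θ-semistable layers: μ^(1)=51; μ^(2)=40; μ^(3)=10/3; μ^(4)=-26; μ^(5)=-37

((0, 1, 0, 0, 0, 0); (0, 1, 1, 0, 0, 0); (0, 0, 0, 1, 1, 1); (4, 0, 0, 0, 0, 0); (0, 0, 0, 0, 1, 0))


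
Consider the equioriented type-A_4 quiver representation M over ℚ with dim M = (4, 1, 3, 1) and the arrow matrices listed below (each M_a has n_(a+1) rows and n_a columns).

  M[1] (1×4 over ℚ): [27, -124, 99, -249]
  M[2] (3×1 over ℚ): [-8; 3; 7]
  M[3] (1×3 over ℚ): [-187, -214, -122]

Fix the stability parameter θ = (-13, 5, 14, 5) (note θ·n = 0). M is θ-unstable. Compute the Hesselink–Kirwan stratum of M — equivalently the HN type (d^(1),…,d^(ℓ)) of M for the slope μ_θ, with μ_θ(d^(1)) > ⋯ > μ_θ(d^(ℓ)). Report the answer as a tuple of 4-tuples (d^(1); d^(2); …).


Interval decomposition of M: I[1,1]^3, I[1,3], I[3,3], I[3,4].
HN type (ℓ=4): μ^(1)=14; μ^(2)=19/2; μ^(3)=5; μ^(4)=-13

((0, 0, 2, 0); (0, 0, 1, 1); (0, 1, 0, 0); (4, 0, 0, 0))


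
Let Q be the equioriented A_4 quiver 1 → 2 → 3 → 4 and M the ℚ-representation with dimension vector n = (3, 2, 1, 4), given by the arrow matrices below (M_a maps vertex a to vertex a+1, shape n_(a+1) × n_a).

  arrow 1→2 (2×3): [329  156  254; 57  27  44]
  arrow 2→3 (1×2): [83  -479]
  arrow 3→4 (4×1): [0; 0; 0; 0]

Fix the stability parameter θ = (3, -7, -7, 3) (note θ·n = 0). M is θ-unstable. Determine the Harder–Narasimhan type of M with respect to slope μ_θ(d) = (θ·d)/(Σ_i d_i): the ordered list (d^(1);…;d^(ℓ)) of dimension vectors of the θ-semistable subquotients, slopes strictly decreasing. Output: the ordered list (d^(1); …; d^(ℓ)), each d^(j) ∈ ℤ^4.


Via rank(M_{q-1}∘⋯∘M_p): M ≅ I[1,1], I[1,2], I[1,3], I[4,4]^4.
μ_θ-semistable layers: μ^(1)=3; μ^(2)=-2; μ^(3)=-11/3

((1, 0, 0, 4); (1, 1, 0, 0); (1, 1, 1, 0))


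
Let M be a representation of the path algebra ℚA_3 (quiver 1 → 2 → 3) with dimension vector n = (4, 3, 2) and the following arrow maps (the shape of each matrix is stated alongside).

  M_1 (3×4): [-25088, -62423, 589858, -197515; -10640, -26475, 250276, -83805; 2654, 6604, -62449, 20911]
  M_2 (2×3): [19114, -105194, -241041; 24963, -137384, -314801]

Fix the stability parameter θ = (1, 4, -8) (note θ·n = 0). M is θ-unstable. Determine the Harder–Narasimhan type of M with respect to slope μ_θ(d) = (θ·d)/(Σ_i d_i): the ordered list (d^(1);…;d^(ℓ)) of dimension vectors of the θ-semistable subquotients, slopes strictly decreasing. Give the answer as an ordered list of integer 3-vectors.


Barcode: M ≅ I[1,1], I[1,2], I[1,3]^2. HN layers by μ_θ (3 steps, strictly decreasing):
  μ^(1)=4; μ^(2)=1; μ^(3)=-1

((0, 1, 0); (2, 0, 0); (2, 2, 2))


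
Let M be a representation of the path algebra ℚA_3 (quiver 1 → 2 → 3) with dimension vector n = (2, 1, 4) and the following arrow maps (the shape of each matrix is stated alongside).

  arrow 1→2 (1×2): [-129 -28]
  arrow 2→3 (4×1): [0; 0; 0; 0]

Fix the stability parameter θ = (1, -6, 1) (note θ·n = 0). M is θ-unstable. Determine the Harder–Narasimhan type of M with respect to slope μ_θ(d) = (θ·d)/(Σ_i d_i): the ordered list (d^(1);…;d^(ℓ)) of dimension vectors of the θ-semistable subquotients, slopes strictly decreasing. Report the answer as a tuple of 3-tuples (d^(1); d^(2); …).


Barcode: M ≅ I[1,1], I[1,2], I[3,3]^4. HN layers by μ_θ (2 steps, strictly decreasing):
  μ^(1)=1; μ^(2)=-5/2

((1, 0, 4); (1, 1, 0))


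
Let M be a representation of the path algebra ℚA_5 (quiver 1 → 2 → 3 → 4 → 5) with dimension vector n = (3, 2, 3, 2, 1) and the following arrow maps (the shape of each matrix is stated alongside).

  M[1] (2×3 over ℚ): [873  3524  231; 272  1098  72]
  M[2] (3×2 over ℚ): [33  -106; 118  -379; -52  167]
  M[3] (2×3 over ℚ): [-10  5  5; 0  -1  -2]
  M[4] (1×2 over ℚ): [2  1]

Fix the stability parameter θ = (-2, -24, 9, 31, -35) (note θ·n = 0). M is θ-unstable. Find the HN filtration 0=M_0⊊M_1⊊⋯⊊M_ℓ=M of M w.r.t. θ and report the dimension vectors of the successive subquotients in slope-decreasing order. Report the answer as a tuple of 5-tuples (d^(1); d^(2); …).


Interval decomposition of M: I[1,1], I[1,3], I[1,5], I[3,4].
HN type (ℓ=5): μ^(1)=31; μ^(2)=9; μ^(3)=5/3; μ^(4)=-2; μ^(5)=-13

((0, 0, 0, 1, 0); (0, 0, 2, 0, 0); (0, 0, 1, 1, 1); (1, 0, 0, 0, 0); (2, 2, 0, 0, 0))
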